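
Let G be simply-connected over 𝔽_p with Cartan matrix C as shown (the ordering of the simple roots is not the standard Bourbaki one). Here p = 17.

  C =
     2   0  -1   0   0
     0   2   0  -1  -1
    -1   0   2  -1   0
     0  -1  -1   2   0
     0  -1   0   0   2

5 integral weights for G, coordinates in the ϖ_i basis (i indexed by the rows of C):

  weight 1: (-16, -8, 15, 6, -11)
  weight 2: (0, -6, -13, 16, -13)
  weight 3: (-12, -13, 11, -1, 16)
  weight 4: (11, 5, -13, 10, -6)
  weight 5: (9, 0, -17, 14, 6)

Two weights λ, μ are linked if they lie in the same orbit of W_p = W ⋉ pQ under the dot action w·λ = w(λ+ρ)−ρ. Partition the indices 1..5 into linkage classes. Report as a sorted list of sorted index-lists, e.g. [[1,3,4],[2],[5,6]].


Type A_5, rank 5, |W|=720; reorder rows/cols to standard.

Ā_17 reps of the 5 weights (A_5, coords as presented):

  1: (0, 0, 9, 1, 1);  2: (0, 0, 11, 1, 5);  3: (0, 0, 11, 1, 5);  4: (0, 0, 11, 1, 5);  5: (0, 0, 9, 1, 1)

Grouping the 5 weights by Ā_17-representative: 2 linkage classes.

[[1, 5], [2, 3, 4]]


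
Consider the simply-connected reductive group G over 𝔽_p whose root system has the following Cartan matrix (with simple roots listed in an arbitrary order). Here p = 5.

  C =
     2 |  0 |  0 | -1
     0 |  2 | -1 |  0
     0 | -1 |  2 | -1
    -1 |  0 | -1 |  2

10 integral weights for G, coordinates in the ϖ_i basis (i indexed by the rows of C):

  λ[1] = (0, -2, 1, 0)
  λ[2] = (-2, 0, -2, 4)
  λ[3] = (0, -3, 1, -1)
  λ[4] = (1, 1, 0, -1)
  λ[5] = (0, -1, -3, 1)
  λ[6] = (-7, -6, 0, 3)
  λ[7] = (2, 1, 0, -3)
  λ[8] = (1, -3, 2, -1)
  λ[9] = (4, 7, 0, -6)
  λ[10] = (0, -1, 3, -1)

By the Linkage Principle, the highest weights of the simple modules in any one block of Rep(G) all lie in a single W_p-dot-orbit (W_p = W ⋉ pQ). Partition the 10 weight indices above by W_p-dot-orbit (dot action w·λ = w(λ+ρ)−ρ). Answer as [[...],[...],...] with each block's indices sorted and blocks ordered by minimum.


Cartan matrix: type A_4 (|W|=120); un-permuting the 4 rows.

Each λ_j+ρ reduced to Ā_5; 4-tuples below use C's row order:

  λ_1+ρ ↦ (1, 1, 1, 1) · λ_2+ρ ↦ (1, 0, 1, 3) · λ_3+ρ ↦ (1, 2, 0, 0) · λ_4+ρ ↦ (2, 2, 1, 0) · λ_5+ρ ↦ (1, 2, 0, 0) · λ_6+ρ ↦ (1, 0, 1, 3) · λ_7+ρ ↦ (1, 1, 1, 1) · λ_8+ρ ↦ (2, 2, 1, 0) · λ_9+ρ ↦ (1, 0, 1, 3) · λ_10+ρ ↦ (1, 0, 4, 0)

Linkage partition of the 10 weights (5 classes, p=5):

[[1, 7], [2, 6, 9], [3, 5], [4, 8], [10]]


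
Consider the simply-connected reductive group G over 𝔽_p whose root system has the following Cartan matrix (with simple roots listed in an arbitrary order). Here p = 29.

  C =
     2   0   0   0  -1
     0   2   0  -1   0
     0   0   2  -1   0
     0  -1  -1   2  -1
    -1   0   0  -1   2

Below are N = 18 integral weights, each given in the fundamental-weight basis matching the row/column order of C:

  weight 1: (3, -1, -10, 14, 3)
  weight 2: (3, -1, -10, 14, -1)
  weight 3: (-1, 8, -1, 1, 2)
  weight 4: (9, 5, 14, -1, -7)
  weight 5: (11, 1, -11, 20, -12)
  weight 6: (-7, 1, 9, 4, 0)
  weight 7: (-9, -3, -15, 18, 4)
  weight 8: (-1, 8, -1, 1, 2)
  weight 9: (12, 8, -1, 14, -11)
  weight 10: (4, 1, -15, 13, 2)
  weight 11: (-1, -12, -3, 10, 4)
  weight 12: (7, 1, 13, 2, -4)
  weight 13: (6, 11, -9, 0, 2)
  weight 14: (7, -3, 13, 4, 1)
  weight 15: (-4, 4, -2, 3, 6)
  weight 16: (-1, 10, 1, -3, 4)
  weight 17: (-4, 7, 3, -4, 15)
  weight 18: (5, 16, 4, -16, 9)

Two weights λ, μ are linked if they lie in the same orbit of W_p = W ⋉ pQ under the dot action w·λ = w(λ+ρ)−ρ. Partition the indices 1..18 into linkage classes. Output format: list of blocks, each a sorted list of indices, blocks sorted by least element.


C ↔ D_5 under row/col permutation; |W(D_5)| = 1920.

Alcove-folded reps (p=29, 18 weights, presented ϖ-order):

  λ_1 → (4, 0, 9, 6, 0)
  λ_2 → (4, 0, 9, 6, 0)
  λ_3 → (0, 9, 0, 2, 3)
  λ_4 → (4, 0, 9, 6, 0)
  λ_5 → (1, 2, 10, 0, 5)
  λ_6 → (1, 2, 10, 0, 5)
  λ_7 → (5, 2, 14, 0, 3)
  λ_8 → (0, 9, 0, 2, 3)
  λ_9 → (0, 9, 0, 2, 3)
  λ_10 → (5, 2, 14, 0, 3)
  λ_11 → (0, 9, 0, 2, 3)
  λ_12 → (5, 2, 14, 0, 3)
  λ_13 → (3, 5, 1, 3, 4)
  λ_14 → (5, 2, 14, 0, 3)
  λ_15 → (3, 5, 1, 3, 4)
  λ_16 → (0, 9, 0, 2, 3)
  λ_17 → (3, 5, 1, 3, 4)
  λ_18 → (1, 2, 10, 0, 5)

Partition of {1..18} into 5 W_29-dot-orbits:

[[1, 2, 4], [3, 8, 9, 11, 16], [5, 6, 18], [7, 10, 12, 14], [13, 15, 17]]


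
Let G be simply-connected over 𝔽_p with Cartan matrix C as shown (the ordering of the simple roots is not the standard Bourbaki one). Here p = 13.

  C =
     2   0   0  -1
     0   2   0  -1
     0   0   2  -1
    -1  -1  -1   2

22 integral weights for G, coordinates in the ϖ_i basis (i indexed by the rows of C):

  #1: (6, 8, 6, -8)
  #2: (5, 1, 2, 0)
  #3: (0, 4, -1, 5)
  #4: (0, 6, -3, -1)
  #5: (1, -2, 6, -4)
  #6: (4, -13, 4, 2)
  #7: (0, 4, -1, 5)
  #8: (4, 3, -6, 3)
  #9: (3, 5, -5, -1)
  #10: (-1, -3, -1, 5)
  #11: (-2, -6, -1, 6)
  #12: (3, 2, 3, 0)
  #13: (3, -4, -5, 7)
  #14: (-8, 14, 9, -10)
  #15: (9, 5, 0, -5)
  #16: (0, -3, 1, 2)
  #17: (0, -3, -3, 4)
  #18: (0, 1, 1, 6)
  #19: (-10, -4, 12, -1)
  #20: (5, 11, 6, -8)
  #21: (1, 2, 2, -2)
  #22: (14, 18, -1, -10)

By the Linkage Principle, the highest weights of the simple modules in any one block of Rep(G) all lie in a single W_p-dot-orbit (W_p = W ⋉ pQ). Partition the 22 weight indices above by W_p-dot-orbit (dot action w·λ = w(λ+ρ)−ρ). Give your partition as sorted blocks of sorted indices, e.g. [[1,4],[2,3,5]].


Dynkin diagram of C (from the 6 off-diagonal −1 entries): D_4.

Alcove-folded reps (p=13, 22 weights, presented ϖ-order):

    λ_1 → (0, 2, 0, 4)
    λ_2 → (6, 2, 3, 1)
    λ_3 → (1, 5, 0, 1)
    λ_4 → (1, 5, 0, 1)
    λ_5 → (1, 2, 2, 1)
    λ_6 → (4, 3, 4, 1)
    λ_7 → (1, 5, 0, 1)
    λ_8 → (4, 3, 4, 1)
    λ_9 → (0, 2, 0, 4)
    λ_10 → (0, 2, 0, 4)
    λ_11 → (1, 5, 0, 1)
    λ_12 → (4, 3, 4, 1)
    λ_13 → (4, 3, 4, 1)
    λ_14 → (6, 2, 3, 1)
    λ_15 → (6, 2, 3, 1)
    λ_16 → (1, 2, 2, 1)
    λ_17 → (1, 2, 2, 1)
    λ_18 → (1, 2, 2, 1)
    λ_19 → (3, 9, 1, 0)
    λ_20 → (1, 5, 0, 1)
    λ_21 → (1, 2, 2, 1)
    λ_22 → (6, 2, 3, 1)

These 22 weights hit 6 W_13-dot-orbits; sizes (3, 4, 5, 5, 4, 1):

[[1, 9, 10], [2, 14, 15, 22], [3, 4, 7, 11, 20], [5, 16, 17, 18, 21], [6, 8, 12, 13], [19]]


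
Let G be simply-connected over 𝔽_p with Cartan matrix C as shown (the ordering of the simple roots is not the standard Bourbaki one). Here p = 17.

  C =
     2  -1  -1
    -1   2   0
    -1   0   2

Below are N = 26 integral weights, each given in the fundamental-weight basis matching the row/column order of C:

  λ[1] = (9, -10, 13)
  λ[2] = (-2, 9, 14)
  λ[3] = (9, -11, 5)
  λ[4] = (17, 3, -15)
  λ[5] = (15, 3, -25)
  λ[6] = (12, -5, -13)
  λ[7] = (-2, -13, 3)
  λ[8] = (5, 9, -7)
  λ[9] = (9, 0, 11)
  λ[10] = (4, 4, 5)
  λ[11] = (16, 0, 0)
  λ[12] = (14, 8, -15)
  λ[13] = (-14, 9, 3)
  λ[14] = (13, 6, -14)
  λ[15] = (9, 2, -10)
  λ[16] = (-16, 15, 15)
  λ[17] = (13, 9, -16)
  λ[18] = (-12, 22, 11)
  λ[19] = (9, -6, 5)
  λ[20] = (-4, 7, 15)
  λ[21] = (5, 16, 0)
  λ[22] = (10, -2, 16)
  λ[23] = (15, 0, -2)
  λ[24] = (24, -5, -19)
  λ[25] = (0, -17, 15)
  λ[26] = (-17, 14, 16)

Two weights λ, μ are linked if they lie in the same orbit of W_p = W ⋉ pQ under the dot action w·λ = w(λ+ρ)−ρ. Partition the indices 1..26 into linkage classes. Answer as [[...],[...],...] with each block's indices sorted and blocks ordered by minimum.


Root system A_3: the 3×3 matrix C matches after relabeling.

W_17-reps of the 26 weights in Ā_17 (same 3-coord order as C):

  λ_1 → (1, 2, 7) · λ_2 → (1, 2, 7) · λ_3 → (0, 10, 6) · λ_4 → (3, 1, 9) · λ_5 → (1, 3, 9) · λ_6 → (3, 1, 9) · λ_7 → (3, 1, 9) · λ_8 → (0, 10, 6) · λ_9 → (5, 5, 6) · λ_10 → (5, 5, 6) · λ_11 → (15, 1, 1) · λ_12 → (1, 2, 7) · λ_13 → (1, 3, 9) · λ_14 → (1, 3, 9) · λ_15 → (1, 3, 9) · λ_16 → (15, 1, 1) · λ_17 → (1, 2, 7) · λ_18 → (5, 5, 6) · λ_19 → (5, 5, 6) · λ_20 → (3, 1, 9) · λ_21 → (0, 10, 6) · λ_22 → (0, 10, 6) · λ_23 → (15, 1, 1) · λ_24 → (1, 3, 9) · λ_25 → (15, 1, 1) · λ_26 → (15, 1, 1)

Grouping the 26 weights by Ā_17-representative: 6 linkage classes.

[[1, 2, 12, 17], [3, 8, 21, 22], [4, 6, 7, 20], [5, 13, 14, 15, 24], [9, 10, 18, 19], [11, 16, 23, 25, 26]]


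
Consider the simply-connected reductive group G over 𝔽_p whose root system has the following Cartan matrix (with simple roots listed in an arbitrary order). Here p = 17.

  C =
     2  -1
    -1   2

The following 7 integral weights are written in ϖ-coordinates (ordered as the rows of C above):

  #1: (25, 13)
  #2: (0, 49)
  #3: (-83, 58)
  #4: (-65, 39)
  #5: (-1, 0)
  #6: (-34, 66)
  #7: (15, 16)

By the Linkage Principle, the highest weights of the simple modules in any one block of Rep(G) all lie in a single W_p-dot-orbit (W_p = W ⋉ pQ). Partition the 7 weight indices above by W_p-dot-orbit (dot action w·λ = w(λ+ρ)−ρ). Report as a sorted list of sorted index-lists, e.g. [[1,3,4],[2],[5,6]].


Type A_2, rank 2, |W|=6; reorder rows/cols to standard.

Folding the 7 weights λ_j+ρ into Ā_17 (reps in the given 2-coord order):

    λ_1 → (6, 3)
    λ_2 → (0, 1)
    λ_3 → (6, 3)
    λ_4 → (4, 6)
    λ_5 → (0, 1)
    λ_6 → (0, 1)
    λ_7 → (0, 1)

Linkage partition of the 7 weights (3 classes, p=17):

[[1, 3], [2, 5, 6, 7], [4]]


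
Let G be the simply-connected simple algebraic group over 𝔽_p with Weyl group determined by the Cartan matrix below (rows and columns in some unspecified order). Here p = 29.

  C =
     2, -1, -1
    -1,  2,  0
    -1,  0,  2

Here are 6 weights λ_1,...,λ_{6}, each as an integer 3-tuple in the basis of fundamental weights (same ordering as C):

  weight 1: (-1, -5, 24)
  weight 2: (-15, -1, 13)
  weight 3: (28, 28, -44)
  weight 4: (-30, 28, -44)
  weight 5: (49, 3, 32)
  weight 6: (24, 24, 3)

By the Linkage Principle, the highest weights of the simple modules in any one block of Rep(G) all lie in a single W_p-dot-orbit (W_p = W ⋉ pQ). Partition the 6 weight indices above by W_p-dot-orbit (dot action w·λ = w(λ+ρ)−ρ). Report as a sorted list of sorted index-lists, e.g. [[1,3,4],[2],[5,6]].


Dynkin diagram of C (from the 4 off-diagonal −1 entries): A_3.

λ_j+ρ reflected into Ā_29 (⟨·,θ^∨⟩≤29); 3-tuples as given:

  λ_1+ρ ↦ (4, 0, 21) · λ_2+ρ ↦ (0, 14, 0) · λ_3+ρ ↦ (0, 14, 0) · λ_4+ρ ↦ (0, 14, 0) · λ_5+ρ ↦ (4, 0, 21) · λ_6+ρ ↦ (4, 0, 21)

Linkage partition of the 6 weights (2 classes, p=29):

[[1, 5, 6], [2, 3, 4]]


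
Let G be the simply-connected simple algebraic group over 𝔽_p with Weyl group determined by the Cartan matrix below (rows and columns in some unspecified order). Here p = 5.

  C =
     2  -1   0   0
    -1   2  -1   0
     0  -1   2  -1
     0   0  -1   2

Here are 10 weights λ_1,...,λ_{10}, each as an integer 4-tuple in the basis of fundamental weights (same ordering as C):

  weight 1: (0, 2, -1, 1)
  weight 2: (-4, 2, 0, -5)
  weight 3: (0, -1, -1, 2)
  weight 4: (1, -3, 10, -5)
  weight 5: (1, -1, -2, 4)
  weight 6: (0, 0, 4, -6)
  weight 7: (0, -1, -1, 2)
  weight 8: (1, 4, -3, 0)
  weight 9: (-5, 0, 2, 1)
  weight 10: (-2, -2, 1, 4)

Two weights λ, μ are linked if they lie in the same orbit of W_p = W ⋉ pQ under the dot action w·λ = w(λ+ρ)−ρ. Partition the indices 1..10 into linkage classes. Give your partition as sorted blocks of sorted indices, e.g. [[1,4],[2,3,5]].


Type A_4, rank 4, |W|=120; reorder rows/cols to standard.

Folding the 10 weights λ_j+ρ into Ā_5 (reps in the given 4-coord order):

  λ_1 → (0, 3, 0, 1)
  λ_2 → (0, 3, 0, 1)
  λ_3 → (1, 0, 0, 3)
  λ_4 → (0, 3, 0, 1)
  λ_5 → (0, 1, 0, 3)
  λ_6 → (1, 0, 0, 3)
  λ_7 → (1, 0, 0, 3)
  λ_8 → (0, 3, 0, 1)
  λ_9 → (0, 3, 0, 1)
  λ_10 → (1, 0, 0, 3)

Linkage partition of the 10 weights (3 classes, p=5):

[[1, 2, 4, 8, 9], [3, 6, 7, 10], [5]]


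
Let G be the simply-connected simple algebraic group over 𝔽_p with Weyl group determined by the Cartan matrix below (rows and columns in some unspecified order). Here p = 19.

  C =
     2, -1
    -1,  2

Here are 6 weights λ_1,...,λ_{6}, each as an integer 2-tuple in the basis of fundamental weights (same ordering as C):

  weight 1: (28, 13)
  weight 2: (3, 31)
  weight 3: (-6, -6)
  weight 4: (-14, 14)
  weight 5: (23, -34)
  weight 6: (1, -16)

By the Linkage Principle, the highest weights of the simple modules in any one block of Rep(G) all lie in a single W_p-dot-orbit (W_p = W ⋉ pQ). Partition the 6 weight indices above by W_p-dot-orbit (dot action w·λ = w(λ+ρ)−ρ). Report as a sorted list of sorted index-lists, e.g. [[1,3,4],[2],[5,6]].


Type A_2, rank 2, |W|=6; reorder rows/cols to standard.

Ā_19 reps of the 6 weights (A_2, coords as presented):

    [1] (5, 5)
    [2] (13, 2)
    [3] (5, 5)
    [4] (13, 2)
    [5] (5, 5)
    [6] (13, 2)

Partition of {1..6} into 2 W_19-dot-orbits:

[[1, 3, 5], [2, 4, 6]]


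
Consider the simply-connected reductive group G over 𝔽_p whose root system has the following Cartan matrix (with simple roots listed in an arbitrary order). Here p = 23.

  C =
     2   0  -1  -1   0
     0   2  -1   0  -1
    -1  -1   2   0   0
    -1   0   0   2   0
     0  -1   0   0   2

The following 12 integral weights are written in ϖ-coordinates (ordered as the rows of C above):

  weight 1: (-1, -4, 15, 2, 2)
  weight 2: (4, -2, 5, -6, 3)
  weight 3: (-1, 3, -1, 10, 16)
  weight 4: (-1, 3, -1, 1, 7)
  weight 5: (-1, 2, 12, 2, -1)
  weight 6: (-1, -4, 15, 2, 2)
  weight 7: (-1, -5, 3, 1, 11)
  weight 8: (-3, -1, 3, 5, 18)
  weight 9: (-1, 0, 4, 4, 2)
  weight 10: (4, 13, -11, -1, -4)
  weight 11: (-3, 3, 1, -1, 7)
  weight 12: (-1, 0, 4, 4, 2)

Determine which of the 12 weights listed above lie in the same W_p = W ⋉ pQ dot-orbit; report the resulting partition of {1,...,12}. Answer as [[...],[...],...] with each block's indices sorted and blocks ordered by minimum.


C ↔ A_5 under row/col permutation; |W(A_5)| = 720.

Folding the 12 weights λ_j+ρ into Ā_23 (reps in the given 5-coord order):

    λ_1 → (0, 3, 13, 3, 0)
    λ_2 → (0, 1, 5, 5, 3)
    λ_3 → (0, 4, 0, 2, 8)
    λ_4 → (0, 4, 0, 2, 8)
    λ_5 → (0, 3, 13, 3, 0)
    λ_6 → (0, 3, 13, 3, 0)
    λ_7 → (0, 4, 0, 2, 8)
    λ_8 → (2, 0, 2, 0, 15)
    λ_9 → (0, 1, 5, 5, 3)
    λ_10 → (0, 1, 5, 5, 3)
    λ_11 → (0, 4, 0, 2, 8)
    λ_12 → (0, 1, 5, 5, 3)

The 12 indices split into 4 linkage classes (same alcove rep ⇔ same W_23-dot-orbit):

[[1, 5, 6], [2, 9, 10, 12], [3, 4, 7, 11], [8]]


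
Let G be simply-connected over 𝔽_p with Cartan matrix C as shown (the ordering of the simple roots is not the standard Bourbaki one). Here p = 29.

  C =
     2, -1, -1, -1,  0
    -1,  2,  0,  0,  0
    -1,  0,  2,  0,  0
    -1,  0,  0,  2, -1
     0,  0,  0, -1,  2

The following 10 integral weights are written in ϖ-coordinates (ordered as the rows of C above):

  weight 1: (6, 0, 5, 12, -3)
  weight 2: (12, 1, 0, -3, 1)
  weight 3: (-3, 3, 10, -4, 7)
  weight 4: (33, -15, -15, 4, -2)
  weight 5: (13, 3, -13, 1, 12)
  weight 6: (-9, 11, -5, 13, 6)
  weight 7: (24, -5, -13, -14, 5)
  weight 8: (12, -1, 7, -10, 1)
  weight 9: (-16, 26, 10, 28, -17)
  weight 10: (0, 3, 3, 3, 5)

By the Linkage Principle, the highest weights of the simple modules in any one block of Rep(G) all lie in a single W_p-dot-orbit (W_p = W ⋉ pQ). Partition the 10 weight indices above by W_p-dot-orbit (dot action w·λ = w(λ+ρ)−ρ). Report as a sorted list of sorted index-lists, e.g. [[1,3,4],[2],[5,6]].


C ↔ D_5 under row/col permutation; |W(D_5)| = 1920.

Alcove-folded reps (p=29, 10 weights, presented ϖ-order):

  λ_1+ρ ↦ (2, 1, 6, 2, 3) · λ_2+ρ ↦ (11, 2, 1, 2, 0) · λ_3+ρ ↦ (2, 1, 6, 2, 3) · λ_4+ρ ↦ (1, 4, 4, 4, 6) · λ_5+ρ ↦ (4, 0, 8, 2, 7) · λ_6+ρ ↦ (4, 0, 8, 2, 7) · λ_7+ρ ↦ (4, 0, 8, 2, 7) · λ_8+ρ ↦ (4, 0, 8, 2, 7) · λ_9+ρ ↦ (4, 0, 8, 2, 7) · λ_10+ρ ↦ (1, 4, 4, 4, 6)

The 10 indices split into 4 linkage classes (same alcove rep ⇔ same W_29-dot-orbit):

[[1, 3], [2], [4, 10], [5, 6, 7, 8, 9]]


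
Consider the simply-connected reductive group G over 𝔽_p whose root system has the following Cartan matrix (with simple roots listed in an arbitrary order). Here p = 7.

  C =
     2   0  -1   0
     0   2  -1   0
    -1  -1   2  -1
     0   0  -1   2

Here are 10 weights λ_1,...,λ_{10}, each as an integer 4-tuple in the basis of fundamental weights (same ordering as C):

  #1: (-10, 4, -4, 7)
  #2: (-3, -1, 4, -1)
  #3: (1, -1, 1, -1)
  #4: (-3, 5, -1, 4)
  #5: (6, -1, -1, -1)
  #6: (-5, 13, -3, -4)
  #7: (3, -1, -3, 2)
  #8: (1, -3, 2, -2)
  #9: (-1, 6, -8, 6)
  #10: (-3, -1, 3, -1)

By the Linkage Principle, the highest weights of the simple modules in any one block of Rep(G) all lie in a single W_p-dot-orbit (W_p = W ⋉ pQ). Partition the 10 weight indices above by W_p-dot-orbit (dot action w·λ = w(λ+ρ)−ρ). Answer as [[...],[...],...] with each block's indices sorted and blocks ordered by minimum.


D_4 Cartan matrix, 4 simple roots permuted; ρ=(1,1,1,1).

Alcove-folded reps (p=7, 10 weights, presented ϖ-order):

    1: (2, 2, 0, 1)
    2: (2, 0, 2, 0)
    3: (2, 0, 2, 0)
    4: (2, 2, 0, 1)
    5: (7, 0, 0, 0)
    6: (2, 2, 0, 1)
    7: (2, 2, 0, 1)
    8: (2, 2, 0, 1)
    9: (7, 0, 0, 0)
    10: (2, 0, 2, 0)

3 distinct reps among the 10 weights ⇒ 3 W_7-linkage classes:

[[1, 4, 6, 7, 8], [2, 3, 10], [5, 9]]


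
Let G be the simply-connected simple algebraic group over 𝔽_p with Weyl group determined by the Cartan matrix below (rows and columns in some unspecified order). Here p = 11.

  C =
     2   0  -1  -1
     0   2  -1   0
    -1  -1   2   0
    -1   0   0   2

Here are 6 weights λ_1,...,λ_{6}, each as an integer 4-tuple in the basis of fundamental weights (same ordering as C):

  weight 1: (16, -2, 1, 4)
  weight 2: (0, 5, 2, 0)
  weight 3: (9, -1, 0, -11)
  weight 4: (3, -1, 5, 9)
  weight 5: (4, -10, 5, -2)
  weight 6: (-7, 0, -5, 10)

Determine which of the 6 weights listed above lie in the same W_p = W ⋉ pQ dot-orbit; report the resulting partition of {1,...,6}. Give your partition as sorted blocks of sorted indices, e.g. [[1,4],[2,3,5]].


Type A_4, rank 4, |W|=120; reorder rows/cols to standard.

Ā_11 reps of the 6 weights (A_4, coords as presented):

  λ_1+ρ ↦ (1, 6, 3, 1) · λ_2+ρ ↦ (1, 6, 3, 1) · λ_3+ρ ↦ (0, 0, 1, 10) · λ_4+ρ ↦ (1, 6, 3, 1) · λ_5+ρ ↦ (1, 6, 3, 1) · λ_6+ρ ↦ (1, 6, 3, 1)

These 6 weights hit 2 W_11-dot-orbits; sizes (5, 1):

[[1, 2, 4, 5, 6], [3]]


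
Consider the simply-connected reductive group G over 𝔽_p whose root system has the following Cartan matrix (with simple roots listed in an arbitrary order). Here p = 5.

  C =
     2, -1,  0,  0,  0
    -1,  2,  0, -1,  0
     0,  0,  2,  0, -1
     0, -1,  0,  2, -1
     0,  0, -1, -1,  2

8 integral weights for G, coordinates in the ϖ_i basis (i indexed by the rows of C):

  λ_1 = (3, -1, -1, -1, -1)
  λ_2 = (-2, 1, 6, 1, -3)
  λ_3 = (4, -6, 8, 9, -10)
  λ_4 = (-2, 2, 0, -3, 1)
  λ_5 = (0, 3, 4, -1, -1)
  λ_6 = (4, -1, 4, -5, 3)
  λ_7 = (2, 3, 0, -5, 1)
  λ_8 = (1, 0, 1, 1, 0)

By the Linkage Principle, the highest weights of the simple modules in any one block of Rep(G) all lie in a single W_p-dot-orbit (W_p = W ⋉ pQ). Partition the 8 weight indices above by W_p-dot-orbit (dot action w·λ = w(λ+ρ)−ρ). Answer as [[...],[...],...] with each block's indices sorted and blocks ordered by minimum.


A_5 Cartan matrix, 5 simple roots permuted; ρ=(1,1,1,1,1).

Folding the 8 weights λ_j+ρ into Ā_5 (reps in the given 5-coord order):

  λ_1+ρ ↦ (4, 0, 0, 0, 0) · λ_2+ρ ↦ (1, 0, 1, 2, 0) · λ_3+ρ ↦ (4, 0, 0, 0, 0) · λ_4+ρ ↦ (1, 0, 1, 2, 0) · λ_5+ρ ↦ (4, 0, 0, 0, 0) · λ_6+ρ ↦ (4, 0, 0, 0, 0) · λ_7+ρ ↦ (1, 0, 1, 2, 0) · λ_8+ρ ↦ (1, 0, 1, 2, 0)

Grouping the 8 weights by Ā_5-representative: 2 linkage classes.

[[1, 3, 5, 6], [2, 4, 7, 8]]


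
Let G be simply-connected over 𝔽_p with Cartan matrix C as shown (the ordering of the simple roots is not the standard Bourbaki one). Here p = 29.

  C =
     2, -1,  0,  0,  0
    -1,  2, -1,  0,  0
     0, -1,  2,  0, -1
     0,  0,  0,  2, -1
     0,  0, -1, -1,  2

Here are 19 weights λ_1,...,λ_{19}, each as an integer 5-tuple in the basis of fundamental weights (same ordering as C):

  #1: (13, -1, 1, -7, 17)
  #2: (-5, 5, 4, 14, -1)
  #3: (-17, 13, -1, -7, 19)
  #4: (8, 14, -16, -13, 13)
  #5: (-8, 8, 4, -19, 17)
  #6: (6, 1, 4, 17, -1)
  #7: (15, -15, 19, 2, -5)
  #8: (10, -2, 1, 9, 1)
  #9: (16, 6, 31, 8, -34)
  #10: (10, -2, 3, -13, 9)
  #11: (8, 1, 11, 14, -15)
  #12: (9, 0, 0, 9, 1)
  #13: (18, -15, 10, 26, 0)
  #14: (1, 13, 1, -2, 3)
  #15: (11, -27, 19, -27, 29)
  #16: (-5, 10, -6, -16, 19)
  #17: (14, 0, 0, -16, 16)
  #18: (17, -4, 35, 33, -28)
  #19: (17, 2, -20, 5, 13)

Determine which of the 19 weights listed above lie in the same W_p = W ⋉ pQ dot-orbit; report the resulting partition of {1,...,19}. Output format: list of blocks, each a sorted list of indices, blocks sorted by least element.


Cartan matrix: type A_5 (|W|=720); un-permuting the 5 rows.

λ_j+ρ reflected into Ā_29 (⟨·,θ^∨⟩≤29); 5-tuples as given:

    λ_1+ρ ↦ (9, 0, 2, 1, 12)
    λ_2+ρ ↦ (4, 2, 5, 15, 0)
    λ_3+ρ ↦ (9, 0, 2, 1, 12)
    λ_4+ρ ↦ (9, 0, 2, 1, 12)
    λ_5+ρ ↦ (4, 2, 5, 15, 0)
    λ_6+ρ ↦ (4, 2, 5, 15, 0)
    λ_7+ρ ↦ (2, 14, 2, 1, 3)
    λ_8+ρ ↦ (10, 1, 1, 10, 2)
    λ_9+ρ ↦ (6, 1, 3, 3, 2)
    λ_10+ρ ↦ (10, 1, 1, 10, 2)
    λ_11+ρ ↦ (9, 0, 2, 1, 12)
    λ_12+ρ ↦ (10, 1, 1, 10, 2)
    λ_13+ρ ↦ (10, 1, 1, 10, 2)
    λ_14+ρ ↦ (2, 14, 2, 1, 3)
    λ_15+ρ ↦ (6, 1, 3, 3, 2)
    λ_16+ρ ↦ (4, 2, 5, 15, 0)
    λ_17+ρ ↦ (10, 1, 1, 10, 2)
    λ_18+ρ ↦ (4, 2, 5, 15, 0)
    λ_19+ρ ↦ (2, 14, 2, 1, 3)

Grouping the 19 weights by Ā_29-representative: 5 linkage classes.

[[1, 3, 4, 11], [2, 5, 6, 16, 18], [7, 14, 19], [8, 10, 12, 13, 17], [9, 15]]


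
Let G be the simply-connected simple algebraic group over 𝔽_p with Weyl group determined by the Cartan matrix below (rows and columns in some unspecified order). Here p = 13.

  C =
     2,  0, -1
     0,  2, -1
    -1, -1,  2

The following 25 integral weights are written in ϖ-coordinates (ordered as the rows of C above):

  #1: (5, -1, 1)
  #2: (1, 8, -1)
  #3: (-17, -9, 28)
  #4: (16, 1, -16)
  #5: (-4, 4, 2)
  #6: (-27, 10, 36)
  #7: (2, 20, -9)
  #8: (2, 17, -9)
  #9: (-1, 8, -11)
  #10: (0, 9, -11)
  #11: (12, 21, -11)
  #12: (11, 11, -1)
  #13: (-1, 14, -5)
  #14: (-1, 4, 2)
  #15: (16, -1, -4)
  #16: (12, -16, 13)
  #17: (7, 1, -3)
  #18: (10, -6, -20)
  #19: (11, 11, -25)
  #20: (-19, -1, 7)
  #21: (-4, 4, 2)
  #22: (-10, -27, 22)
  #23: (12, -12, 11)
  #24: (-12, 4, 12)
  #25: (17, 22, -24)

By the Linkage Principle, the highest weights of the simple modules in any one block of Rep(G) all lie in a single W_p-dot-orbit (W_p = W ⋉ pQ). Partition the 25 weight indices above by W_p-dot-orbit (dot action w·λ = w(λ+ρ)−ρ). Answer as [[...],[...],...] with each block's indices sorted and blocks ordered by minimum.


A_3 Cartan matrix, 3 simple roots permuted; ρ=(1,1,1).

Alcove-folded reps (p=13, 25 weights, presented ϖ-order):

  λ_1+ρ ↦ (6, 0, 2)
  λ_2+ρ ↦ (2, 9, 0)
  λ_3+ρ ↦ (3, 5, 0)
  λ_4+ρ ↦ (2, 9, 0)
  λ_5+ρ ↦ (3, 5, 0)
  λ_6+ρ ↦ (2, 9, 0)
  λ_7+ρ ↦ (3, 5, 0)
  λ_8+ρ ↦ (0, 5, 3)
  λ_9+ρ ↦ (9, 0, 1)
  λ_10+ρ ↦ (9, 0, 1)
  λ_11+ρ ↦ (9, 0, 1)
  λ_12+ρ ↦ (1, 1, 0)
  λ_13+ρ ↦ (2, 9, 0)
  λ_14+ρ ↦ (0, 5, 3)
  λ_15+ρ ↦ (9, 0, 1)
  λ_16+ρ ↦ (1, 1, 0)
  λ_17+ρ ↦ (6, 0, 2)
  λ_18+ρ ↦ (6, 0, 2)
  λ_19+ρ ↦ (1, 1, 0)
  λ_20+ρ ↦ (3, 5, 0)
  λ_21+ρ ↦ (3, 5, 0)
  λ_22+ρ ↦ (9, 0, 1)
  λ_23+ρ ↦ (1, 1, 0)
  λ_24+ρ ↦ (6, 0, 2)
  λ_25+ρ ↦ (0, 5, 3)

6 distinct reps among the 25 weights ⇒ 6 W_13-linkage classes:

[[1, 17, 18, 24], [2, 4, 6, 13], [3, 5, 7, 20, 21], [8, 14, 25], [9, 10, 11, 15, 22], [12, 16, 19, 23]]


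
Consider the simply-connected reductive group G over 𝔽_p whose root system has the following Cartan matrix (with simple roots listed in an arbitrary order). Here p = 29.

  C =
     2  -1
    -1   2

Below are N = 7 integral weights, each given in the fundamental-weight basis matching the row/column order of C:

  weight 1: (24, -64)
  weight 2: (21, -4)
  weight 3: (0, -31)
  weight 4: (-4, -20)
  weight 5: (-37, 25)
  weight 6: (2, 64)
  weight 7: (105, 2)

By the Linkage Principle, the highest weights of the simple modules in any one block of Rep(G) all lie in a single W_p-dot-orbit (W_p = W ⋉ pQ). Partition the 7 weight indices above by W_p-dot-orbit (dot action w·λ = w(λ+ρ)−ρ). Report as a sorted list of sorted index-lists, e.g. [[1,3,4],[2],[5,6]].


C ↔ A_2 under row/col permutation; |W(A_2)| = 6.

W_29-reps of the 7 weights in Ā_29 (same 2-coord order as C):

  λ_1+ρ ↦ (5, 4);  λ_2+ρ ↦ (19, 3);  λ_3+ρ ↦ (28, 0);  λ_4+ρ ↦ (19, 3);  λ_5+ρ ↦ (19, 3);  λ_6+ρ ↦ (19, 3);  λ_7+ρ ↦ (19, 3)

Linkage partition of the 7 weights (3 classes, p=29):

[[1], [2, 4, 5, 6, 7], [3]]


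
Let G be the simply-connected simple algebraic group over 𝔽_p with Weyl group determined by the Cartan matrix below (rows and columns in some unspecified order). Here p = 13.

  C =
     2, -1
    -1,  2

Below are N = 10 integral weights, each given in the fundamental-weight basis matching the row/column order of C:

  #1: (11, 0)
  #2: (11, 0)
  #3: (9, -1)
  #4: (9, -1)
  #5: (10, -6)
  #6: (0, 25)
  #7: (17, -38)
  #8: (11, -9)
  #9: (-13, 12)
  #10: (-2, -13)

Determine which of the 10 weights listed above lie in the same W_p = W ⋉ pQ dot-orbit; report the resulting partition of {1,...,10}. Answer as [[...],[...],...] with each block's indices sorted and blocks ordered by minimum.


Type A_2, rank 2, |W|=6; reorder rows/cols to standard.

Alcove-folded reps (p=13, 10 weights, presented ϖ-order):

  1: (12, 1);  2: (12, 1);  3: (10, 0);  4: (10, 0);  5: (6, 5);  6: (12, 1);  7: (6, 5);  8: (4, 8);  9: (12, 1);  10: (12, 1)

These 10 weights hit 4 W_13-dot-orbits; sizes (5, 2, 2, 1):

[[1, 2, 6, 9, 10], [3, 4], [5, 7], [8]]


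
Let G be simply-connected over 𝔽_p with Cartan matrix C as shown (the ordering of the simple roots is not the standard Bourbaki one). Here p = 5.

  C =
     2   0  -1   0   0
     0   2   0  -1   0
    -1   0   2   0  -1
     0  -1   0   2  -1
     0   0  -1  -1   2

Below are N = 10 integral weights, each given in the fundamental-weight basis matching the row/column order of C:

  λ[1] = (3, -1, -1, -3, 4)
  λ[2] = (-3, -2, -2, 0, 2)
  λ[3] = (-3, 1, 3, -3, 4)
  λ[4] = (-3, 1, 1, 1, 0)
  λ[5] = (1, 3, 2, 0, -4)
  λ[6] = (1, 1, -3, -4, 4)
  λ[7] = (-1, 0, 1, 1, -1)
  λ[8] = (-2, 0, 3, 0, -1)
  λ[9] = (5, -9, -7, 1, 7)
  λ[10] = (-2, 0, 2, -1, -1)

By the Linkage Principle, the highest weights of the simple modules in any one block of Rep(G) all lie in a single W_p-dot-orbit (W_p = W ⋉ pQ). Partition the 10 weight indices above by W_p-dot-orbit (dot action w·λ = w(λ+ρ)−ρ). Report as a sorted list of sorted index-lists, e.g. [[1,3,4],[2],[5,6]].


Type A_5, rank 5, |W|=720; reorder rows/cols to standard.

Alcove-folded reps (p=5, 10 weights, presented ϖ-order):

    [1] (0, 0, 0, 2, 1)
    [2] (1, 1, 2, 0, 0)
    [3] (0, 0, 0, 2, 1)
    [4] (0, 0, 0, 2, 1)
    [5] (0, 0, 0, 2, 1)
    [6] (0, 1, 2, 2, 0)
    [7] (0, 1, 2, 2, 0)
    [8] (0, 0, 3, 1, 0)
    [9] (1, 1, 2, 0, 0)
    [10] (1, 1, 2, 0, 0)

Partition of {1..10} into 4 W_5-dot-orbits:

[[1, 3, 4, 5], [2, 9, 10], [6, 7], [8]]


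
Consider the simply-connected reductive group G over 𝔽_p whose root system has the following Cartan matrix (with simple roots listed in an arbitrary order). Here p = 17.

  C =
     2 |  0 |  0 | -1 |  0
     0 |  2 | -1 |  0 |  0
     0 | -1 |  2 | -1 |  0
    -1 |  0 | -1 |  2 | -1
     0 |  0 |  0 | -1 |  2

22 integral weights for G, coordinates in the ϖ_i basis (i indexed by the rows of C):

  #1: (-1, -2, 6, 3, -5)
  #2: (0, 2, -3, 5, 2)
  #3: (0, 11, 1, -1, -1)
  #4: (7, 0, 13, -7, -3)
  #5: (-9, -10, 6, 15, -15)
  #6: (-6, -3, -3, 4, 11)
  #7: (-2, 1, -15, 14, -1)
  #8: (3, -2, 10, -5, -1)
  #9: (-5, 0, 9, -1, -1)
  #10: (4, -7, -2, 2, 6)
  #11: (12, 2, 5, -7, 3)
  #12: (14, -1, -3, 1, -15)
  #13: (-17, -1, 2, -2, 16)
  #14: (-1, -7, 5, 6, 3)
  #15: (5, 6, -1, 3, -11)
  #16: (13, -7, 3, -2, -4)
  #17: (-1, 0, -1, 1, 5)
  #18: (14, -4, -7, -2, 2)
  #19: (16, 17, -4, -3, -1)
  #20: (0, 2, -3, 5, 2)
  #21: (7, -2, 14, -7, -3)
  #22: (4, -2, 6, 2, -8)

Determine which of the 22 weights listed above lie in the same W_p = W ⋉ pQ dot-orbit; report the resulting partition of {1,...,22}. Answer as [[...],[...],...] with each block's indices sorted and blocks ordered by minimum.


Cartan matrix: type D_5 (|W|=1920); un-permuting the 5 rows.

Folding the 22 weights λ_j+ρ into Ā_17 (reps in the given 5-coord order):

    λ_1 → (0, 1, 6, 0, 4)
    λ_2 → (1, 1, 2, 4, 3)
    λ_3 → (1, 12, 2, 0, 0)
    λ_4 → (0, 1, 0, 2, 6)
    λ_5 → (0, 1, 0, 2, 6)
    λ_6 → (1, 0, 2, 2, 8)
    λ_7 → (1, 12, 2, 0, 0)
    λ_8 → (0, 1, 6, 0, 4)
    λ_9 → (0, 1, 6, 0, 4)
    λ_10 → (1, 1, 2, 4, 3)
    λ_11 → (7, 0, 3, 1, 2)
    λ_12 → (1, 12, 2, 0, 0)
    λ_13 → (1, 12, 2, 0, 0)
    λ_14 → (0, 1, 6, 0, 4)
    λ_15 → (0, 1, 6, 0, 4)
    λ_16 → (7, 0, 3, 1, 2)
    λ_17 → (0, 1, 0, 2, 6)
    λ_18 → (1, 1, 2, 4, 3)
    λ_19 → (1, 0, 2, 2, 8)
    λ_20 → (1, 1, 2, 4, 3)
    λ_21 → (0, 1, 0, 2, 6)
    λ_22 → (1, 1, 2, 4, 3)

These 22 weights hit 6 W_17-dot-orbits; sizes (5, 5, 4, 4, 2, 2):

[[1, 8, 9, 14, 15], [2, 10, 18, 20, 22], [3, 7, 12, 13], [4, 5, 17, 21], [6, 19], [11, 16]]


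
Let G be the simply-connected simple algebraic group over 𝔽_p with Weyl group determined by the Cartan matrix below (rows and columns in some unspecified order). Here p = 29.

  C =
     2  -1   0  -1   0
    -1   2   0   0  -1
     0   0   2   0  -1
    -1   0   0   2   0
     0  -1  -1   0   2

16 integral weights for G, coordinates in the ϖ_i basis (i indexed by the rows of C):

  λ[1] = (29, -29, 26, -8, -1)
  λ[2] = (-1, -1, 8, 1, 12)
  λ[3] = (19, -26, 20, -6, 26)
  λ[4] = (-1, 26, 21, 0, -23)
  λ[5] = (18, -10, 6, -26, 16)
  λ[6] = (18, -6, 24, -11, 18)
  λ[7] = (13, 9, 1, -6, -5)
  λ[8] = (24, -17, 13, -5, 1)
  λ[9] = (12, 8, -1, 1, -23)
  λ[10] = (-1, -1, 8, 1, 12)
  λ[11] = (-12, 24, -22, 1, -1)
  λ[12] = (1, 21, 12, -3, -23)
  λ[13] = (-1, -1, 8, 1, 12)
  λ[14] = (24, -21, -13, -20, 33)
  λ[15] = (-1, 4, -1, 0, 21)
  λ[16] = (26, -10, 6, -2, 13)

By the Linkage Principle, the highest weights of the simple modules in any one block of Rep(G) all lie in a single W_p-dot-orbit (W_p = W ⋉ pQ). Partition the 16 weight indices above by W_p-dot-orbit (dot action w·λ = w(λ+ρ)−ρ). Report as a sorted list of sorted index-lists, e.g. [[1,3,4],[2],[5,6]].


Type A_5, rank 5, |W|=720; reorder rows/cols to standard.

Each λ_j+ρ reduced to Ā_29; 5-tuples below use C's row order:

    1: (0, 5, 0, 1, 22)
    2: (0, 0, 9, 2, 13)
    3: (9, 6, 2, 5, 2)
    4: (0, 5, 0, 1, 22)
    5: (9, 6, 2, 5, 2)
    6: (5, 10, 4, 4, 0)
    7: (9, 6, 2, 5, 2)
    8: (5, 2, 0, 4, 14)
    9: (0, 0, 9, 2, 13)
    10: (0, 0, 9, 2, 13)
    11: (5, 2, 0, 4, 14)
    12: (0, 0, 9, 2, 13)
    13: (0, 0, 9, 2, 13)
    14: (9, 6, 2, 5, 2)
    15: (0, 5, 0, 1, 22)
    16: (8, 9, 1, 7, 2)

The 16 indices split into 6 linkage classes (same alcove rep ⇔ same W_29-dot-orbit):

[[1, 4, 15], [2, 9, 10, 12, 13], [3, 5, 7, 14], [6], [8, 11], [16]]


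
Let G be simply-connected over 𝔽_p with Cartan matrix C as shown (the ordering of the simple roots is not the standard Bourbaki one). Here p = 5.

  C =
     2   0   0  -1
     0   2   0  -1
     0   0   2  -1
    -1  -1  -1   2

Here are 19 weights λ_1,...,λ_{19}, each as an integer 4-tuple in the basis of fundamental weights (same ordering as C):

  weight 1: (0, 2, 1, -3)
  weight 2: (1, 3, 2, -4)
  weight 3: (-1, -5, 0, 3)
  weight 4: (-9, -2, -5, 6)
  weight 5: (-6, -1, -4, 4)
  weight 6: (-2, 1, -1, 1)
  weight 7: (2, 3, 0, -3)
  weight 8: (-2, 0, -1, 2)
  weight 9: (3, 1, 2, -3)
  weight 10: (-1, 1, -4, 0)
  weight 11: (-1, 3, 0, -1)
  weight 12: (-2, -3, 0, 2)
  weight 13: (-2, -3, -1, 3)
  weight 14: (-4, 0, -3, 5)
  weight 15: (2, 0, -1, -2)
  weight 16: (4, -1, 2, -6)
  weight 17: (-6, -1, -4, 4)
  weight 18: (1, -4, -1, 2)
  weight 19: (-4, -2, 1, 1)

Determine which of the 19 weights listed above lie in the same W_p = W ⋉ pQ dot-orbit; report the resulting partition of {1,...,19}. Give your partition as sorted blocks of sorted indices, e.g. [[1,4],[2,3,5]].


Type D_4, rank 4, |W|=192; reorder rows/cols to standard.

Each λ_j+ρ reduced to Ā_5; 4-tuples below use C's row order:

  λ_1+ρ ↦ (1, 1, 0, 1)
  λ_2+ρ ↦ (1, 1, 0, 1)
  λ_3+ρ ↦ (0, 4, 1, 0)
  λ_4+ρ ↦ (1, 2, 1, 0)
  λ_5+ρ ↦ (2, 3, 0, 0)
  λ_6+ρ ↦ (1, 2, 0, 1)
  λ_7+ρ ↦ (1, 2, 1, 0)
  λ_8+ρ ↦ (1, 1, 0, 1)
  λ_9+ρ ↦ (2, 0, 1, 0)
  λ_10+ρ ↦ (2, 0, 1, 0)
  λ_11+ρ ↦ (0, 4, 1, 0)
  λ_12+ρ ↦ (1, 2, 1, 0)
  λ_13+ρ ↦ (1, 2, 0, 1)
  λ_14+ρ ↦ (1, 1, 0, 1)
  λ_15+ρ ↦ (2, 0, 1, 0)
  λ_16+ρ ↦ (2, 3, 0, 0)
  λ_17+ρ ↦ (2, 3, 0, 0)
  λ_18+ρ ↦ (2, 3, 0, 0)
  λ_19+ρ ↦ (1, 1, 0, 1)

The 19 indices split into 6 linkage classes (same alcove rep ⇔ same W_5-dot-orbit):

[[1, 2, 8, 14, 19], [3, 11], [4, 7, 12], [5, 16, 17, 18], [6, 13], [9, 10, 15]]


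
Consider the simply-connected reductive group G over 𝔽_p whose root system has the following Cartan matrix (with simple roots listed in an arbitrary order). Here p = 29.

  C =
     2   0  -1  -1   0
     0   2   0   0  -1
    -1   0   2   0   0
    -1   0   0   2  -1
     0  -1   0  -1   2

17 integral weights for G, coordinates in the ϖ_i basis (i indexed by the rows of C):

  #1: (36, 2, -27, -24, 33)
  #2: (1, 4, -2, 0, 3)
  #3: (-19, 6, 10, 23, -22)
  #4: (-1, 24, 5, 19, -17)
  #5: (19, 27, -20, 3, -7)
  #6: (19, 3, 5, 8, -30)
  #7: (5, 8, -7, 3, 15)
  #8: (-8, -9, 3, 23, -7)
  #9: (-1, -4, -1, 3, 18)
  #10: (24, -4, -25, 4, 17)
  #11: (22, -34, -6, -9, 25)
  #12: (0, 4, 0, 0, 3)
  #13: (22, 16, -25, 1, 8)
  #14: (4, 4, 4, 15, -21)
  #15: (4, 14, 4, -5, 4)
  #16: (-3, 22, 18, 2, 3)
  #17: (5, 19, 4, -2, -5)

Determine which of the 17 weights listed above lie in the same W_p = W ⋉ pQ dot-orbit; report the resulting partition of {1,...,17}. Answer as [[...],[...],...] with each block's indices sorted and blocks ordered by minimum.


Cartan matrix: type A_5 (|W|=720); un-permuting the 5 rows.

W_29-reps of the 17 weights in Ā_29 (same 5-coord order as C):

    1: (4, 6, 3, 3, 8)
    2: (1, 5, 1, 1, 4)
    3: (4, 6, 3, 3, 8)
    4: (0, 3, 0, 4, 16)
    5: (1, 5, 1, 1, 4)
    6: (0, 3, 0, 4, 16)
    7: (0, 3, 0, 4, 16)
    8: (4, 6, 3, 3, 8)
    9: (0, 3, 0, 4, 16)
    10: (1, 15, 5, 4, 1)
    11: (4, 6, 3, 3, 8)
    12: (1, 5, 1, 1, 4)
    13: (1, 5, 1, 1, 4)
    14: (1, 15, 5, 4, 1)
    15: (1, 15, 5, 4, 1)
    16: (1, 5, 1, 1, 4)
    17: (1, 15, 5, 4, 1)

Partition of {1..17} into 4 W_29-dot-orbits:

[[1, 3, 8, 11], [2, 5, 12, 13, 16], [4, 6, 7, 9], [10, 14, 15, 17]]


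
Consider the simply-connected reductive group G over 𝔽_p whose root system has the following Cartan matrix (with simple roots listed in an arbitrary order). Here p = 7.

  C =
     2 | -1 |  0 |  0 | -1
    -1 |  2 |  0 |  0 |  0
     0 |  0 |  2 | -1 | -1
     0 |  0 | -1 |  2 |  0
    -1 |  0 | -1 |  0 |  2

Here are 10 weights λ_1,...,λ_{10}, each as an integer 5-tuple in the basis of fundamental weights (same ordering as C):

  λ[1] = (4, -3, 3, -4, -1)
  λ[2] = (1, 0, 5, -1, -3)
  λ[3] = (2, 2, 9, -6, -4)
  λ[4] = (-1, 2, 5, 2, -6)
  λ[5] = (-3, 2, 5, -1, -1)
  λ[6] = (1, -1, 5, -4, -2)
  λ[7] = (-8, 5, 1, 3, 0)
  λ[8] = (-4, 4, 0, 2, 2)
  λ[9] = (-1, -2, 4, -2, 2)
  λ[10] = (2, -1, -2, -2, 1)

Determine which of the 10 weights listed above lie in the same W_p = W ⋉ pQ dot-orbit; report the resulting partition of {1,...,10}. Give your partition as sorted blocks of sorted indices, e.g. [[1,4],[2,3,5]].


Dynkin diagram of C (from the 8 off-diagonal −1 entries): A_5.

Each λ_j+ρ reduced to Ā_7; 5-tuples below use C's row order:

  [1] (3, 0, 1, 1, 0) · [2] (0, 1, 4, 0, 2) · [3] (3, 0, 1, 1, 0) · [4] (3, 0, 1, 1, 0) · [5] (0, 1, 4, 0, 2) · [6] (1, 0, 2, 3, 1) · [7] (0, 1, 4, 0, 2) · [8] (3, 0, 1, 1, 0) · [9] (0, 1, 4, 0, 2) · [10] (3, 0, 1, 1, 0)

The 10 indices split into 3 linkage classes (same alcove rep ⇔ same W_7-dot-orbit):

[[1, 3, 4, 8, 10], [2, 5, 7, 9], [6]]


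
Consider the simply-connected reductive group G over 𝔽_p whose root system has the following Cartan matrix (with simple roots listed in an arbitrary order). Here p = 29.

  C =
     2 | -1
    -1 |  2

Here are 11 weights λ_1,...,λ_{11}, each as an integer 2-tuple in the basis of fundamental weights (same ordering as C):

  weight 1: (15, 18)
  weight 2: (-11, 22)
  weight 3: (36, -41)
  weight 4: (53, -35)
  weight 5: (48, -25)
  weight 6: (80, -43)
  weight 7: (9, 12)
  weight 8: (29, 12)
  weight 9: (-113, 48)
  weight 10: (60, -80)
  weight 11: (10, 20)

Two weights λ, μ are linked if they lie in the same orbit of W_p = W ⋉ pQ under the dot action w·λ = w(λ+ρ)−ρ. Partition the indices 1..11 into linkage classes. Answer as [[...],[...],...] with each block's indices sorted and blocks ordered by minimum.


C ↔ A_2 under row/col permutation; |W(A_2)| = 6.

Ā_29 reps of the 11 weights (A_2, coords as presented):

  1: (10, 13) · 2: (10, 13) · 3: (8, 18) · 4: (5, 4) · 5: (5, 4) · 6: (10, 13) · 7: (10, 13) · 8: (15, 1) · 9: (5, 4) · 10: (8, 18) · 11: (8, 18)

Grouping the 11 weights by Ā_29-representative: 4 linkage classes.

[[1, 2, 6, 7], [3, 10, 11], [4, 5, 9], [8]]


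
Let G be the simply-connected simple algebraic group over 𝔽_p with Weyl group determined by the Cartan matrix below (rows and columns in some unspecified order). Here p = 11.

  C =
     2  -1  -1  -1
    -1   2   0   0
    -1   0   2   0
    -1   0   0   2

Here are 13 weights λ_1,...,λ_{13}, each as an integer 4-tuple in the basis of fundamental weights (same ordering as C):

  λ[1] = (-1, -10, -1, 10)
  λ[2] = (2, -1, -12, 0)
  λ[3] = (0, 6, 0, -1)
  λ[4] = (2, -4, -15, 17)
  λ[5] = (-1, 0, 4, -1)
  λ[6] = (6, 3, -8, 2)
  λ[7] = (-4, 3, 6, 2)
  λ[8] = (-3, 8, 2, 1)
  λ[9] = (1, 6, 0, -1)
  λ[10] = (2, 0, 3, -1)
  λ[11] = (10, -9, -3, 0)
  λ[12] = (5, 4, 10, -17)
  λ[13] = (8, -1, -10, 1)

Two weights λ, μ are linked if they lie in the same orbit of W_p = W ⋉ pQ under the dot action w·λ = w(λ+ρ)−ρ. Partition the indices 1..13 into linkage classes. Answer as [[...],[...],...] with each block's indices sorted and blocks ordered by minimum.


Type D_4, rank 4, |W|=192; reorder rows/cols to standard.

Ā_11 reps of the 13 weights (D_4, coords as presented):

  [1] (0, 0, 9, 2)
  [2] (3, 1, 4, 0)
  [3] (1, 7, 1, 0)
  [4] (3, 1, 4, 0)
  [5] (0, 1, 5, 0)
  [6] (3, 1, 4, 0)
  [7] (3, 1, 4, 0)
  [8] (1, 7, 1, 0)
  [9] (1, 7, 1, 0)
  [10] (3, 1, 4, 0)
  [11] (1, 7, 1, 0)
  [12] (0, 1, 5, 0)
  [13] (0, 0, 9, 2)

The 13 indices split into 4 linkage classes (same alcove rep ⇔ same W_11-dot-orbit):

[[1, 13], [2, 4, 6, 7, 10], [3, 8, 9, 11], [5, 12]]


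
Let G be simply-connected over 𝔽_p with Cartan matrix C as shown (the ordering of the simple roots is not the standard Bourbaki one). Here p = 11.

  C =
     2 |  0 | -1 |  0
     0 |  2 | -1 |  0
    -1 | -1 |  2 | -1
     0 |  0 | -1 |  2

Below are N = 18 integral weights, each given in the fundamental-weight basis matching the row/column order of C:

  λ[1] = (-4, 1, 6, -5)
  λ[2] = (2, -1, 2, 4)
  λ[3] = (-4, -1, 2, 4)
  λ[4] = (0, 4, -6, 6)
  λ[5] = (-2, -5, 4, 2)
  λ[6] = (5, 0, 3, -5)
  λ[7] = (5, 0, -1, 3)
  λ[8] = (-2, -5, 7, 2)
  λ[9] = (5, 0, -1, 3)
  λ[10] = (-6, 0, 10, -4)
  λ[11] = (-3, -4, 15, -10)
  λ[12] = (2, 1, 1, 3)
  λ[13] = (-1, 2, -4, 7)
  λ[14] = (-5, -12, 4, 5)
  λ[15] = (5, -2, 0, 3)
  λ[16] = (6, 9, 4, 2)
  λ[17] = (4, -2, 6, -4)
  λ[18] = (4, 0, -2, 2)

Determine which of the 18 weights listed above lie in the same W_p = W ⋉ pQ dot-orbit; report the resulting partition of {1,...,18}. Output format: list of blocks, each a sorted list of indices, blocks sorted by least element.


D_4 Cartan matrix, 4 simple roots permuted; ρ=(1,1,1,1).

Each λ_j+ρ reduced to Ā_11; 4-tuples below use C's row order:

  1: (3, 2, 0, 4)
  2: (3, 0, 0, 5)
  3: (3, 0, 0, 5)
  4: (4, 0, 1, 2)
  5: (1, 4, 0, 3)
  6: (6, 1, 0, 4)
  7: (6, 1, 0, 4)
  8: (1, 4, 0, 3)
  9: (6, 1, 0, 4)
  10: (4, 0, 1, 2)
  11: (3, 2, 0, 4)
  12: (3, 2, 0, 4)
  13: (3, 0, 0, 5)
  14: (6, 1, 0, 4)
  15: (6, 1, 0, 4)
  16: (1, 4, 0, 3)
  17: (4, 0, 1, 2)
  18: (4, 0, 1, 2)

Linkage partition of the 18 weights (5 classes, p=11):

[[1, 11, 12], [2, 3, 13], [4, 10, 17, 18], [5, 8, 16], [6, 7, 9, 14, 15]]
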